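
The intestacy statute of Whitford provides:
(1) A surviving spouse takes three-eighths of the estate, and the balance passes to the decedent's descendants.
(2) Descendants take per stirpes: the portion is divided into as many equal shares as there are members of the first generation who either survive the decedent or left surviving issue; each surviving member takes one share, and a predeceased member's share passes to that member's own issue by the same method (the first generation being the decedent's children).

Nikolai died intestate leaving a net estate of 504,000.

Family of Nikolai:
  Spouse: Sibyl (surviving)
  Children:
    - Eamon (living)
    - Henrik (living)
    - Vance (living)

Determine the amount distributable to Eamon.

Eamon receives 105,000.

Sibyl takes three-eighths of 504,000 = 189,000. The remaining 315,000 passes to the descendants.
The descendants' portion (315,000) is divided into 3 shares of 105,000: Eamon, Henrik, and Vance each take 105,000.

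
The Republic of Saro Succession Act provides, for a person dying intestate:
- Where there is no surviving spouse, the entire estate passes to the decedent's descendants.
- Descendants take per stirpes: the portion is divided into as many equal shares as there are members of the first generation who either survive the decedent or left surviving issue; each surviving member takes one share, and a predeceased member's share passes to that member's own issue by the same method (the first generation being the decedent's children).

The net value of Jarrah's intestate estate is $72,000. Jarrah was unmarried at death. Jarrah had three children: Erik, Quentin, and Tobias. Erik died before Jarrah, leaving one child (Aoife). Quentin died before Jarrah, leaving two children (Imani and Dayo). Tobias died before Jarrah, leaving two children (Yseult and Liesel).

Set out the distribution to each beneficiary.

Aoife: $24,000; Imani: $12,000; Dayo: $12,000; Yseult: $12,000; Liesel: $12,000

The entire $72,000 passes to the descendants.
That amount ($72,000) is divided into 3 shares of $24,000: Erik's $24,000 share passes to Erik's issue; Quentin's $24,000 share passes to Quentin's issue; Tobias's $24,000 share passes to Tobias's issue.
Erik's share ($24,000) passes entirely to Aoife.
Quentin's share ($24,000) is divided into 2 shares of $12,000: Imani and Dayo each take $12,000.
Tobias's share ($24,000) is divided into 2 shares of $12,000: Yseult and Liesel each take $12,000.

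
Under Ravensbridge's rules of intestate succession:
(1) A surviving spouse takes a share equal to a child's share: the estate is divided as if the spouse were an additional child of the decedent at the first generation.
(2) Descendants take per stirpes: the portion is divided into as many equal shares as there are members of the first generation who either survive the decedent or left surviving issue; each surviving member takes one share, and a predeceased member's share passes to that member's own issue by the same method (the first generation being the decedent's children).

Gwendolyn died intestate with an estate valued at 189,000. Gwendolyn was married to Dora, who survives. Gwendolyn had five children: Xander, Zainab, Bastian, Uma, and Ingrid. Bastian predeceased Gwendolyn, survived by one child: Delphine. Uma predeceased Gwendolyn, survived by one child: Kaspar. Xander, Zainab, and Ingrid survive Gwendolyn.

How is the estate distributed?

The spouse counts as an additional share at the children's level, so there are 6 primary shares of 31,500. Dora takes one such share (31,500).
The children's combined portion (157,500) is divided into 5 shares of 31,500: Xander, Zainab, and Ingrid each take 31,500; Bastian's 31,500 share passes to Bastian's issue; Uma's 31,500 share passes to Uma's issue.
Bastian's share (31,500) passes entirely to Delphine.
Uma's share (31,500) passes entirely to Kaspar.

Dora: 31,500; Xander: 31,500; Zainab: 31,500; Delphine: 31,500; Kaspar: 31,500; Ingrid: 31,500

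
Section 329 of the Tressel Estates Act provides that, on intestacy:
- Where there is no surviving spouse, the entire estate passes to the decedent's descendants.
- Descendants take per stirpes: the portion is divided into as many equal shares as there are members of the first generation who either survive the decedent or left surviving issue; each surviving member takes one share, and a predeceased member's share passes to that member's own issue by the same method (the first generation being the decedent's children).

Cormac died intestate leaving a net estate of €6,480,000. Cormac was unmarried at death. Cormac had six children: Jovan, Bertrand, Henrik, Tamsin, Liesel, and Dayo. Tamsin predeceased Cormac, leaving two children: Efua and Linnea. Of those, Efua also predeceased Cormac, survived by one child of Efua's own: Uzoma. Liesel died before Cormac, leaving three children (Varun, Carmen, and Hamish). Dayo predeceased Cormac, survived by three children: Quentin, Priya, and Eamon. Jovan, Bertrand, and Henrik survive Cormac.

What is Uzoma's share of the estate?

Uzoma receives €540,000.

The entire €6,480,000 passes to the descendants.
That amount (€6,480,000) is divided into 6 shares of €1,080,000: Jovan, Bertrand, and Henrik each take €1,080,000; Tamsin's €1,080,000 share passes to Tamsin's issue; Liesel's €1,080,000 share passes to Liesel's issue; Dayo's €1,080,000 share passes to Dayo's issue.
Tamsin's share (€1,080,000) is divided into 2 shares of €540,000: Linnea takes €540,000; Efua's €540,000 share passes to Efua's issue.
Efua's share (€540,000) passes entirely to Uzoma.
Liesel's share (€1,080,000) is divided into 3 shares of €360,000: Varun, Carmen, and Hamish each take €360,000.
Dayo's share (€1,080,000) is divided into 3 shares of €360,000: Quentin, Priya, and Eamon each take €360,000.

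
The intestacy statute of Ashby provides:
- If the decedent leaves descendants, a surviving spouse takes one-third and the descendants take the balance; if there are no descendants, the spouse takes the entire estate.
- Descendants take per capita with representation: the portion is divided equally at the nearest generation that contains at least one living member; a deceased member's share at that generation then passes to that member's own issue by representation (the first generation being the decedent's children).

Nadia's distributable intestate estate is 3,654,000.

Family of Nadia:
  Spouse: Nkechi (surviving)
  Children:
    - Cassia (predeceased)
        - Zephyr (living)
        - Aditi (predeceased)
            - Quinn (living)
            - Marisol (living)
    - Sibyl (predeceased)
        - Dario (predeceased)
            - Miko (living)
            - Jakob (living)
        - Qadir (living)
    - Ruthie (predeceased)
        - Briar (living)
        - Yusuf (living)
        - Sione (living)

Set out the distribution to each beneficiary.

Nkechi takes one-third of 3,654,000 = 1,218,000. The remaining 2,436,000 passes to the descendants.
No child survives, so the initial division is made at the grandchildren's generation.
The descendants' portion (2,436,000) is divided into 7 shares of 348,000: Zephyr, Qadir, Briar, Yusuf, and Sione each take 348,000; Aditi's 348,000 share passes to Aditi's issue; Dario's 348,000 share passes to Dario's issue.
Aditi's share (348,000) is divided into 2 shares of 174,000: Quinn and Marisol each take 174,000.
Dario's share (348,000) is divided into 2 shares of 174,000: Miko and Jakob each take 174,000.

Nkechi: 1,218,000; Zephyr: 348,000; Quinn: 174,000; Marisol: 174,000; Miko: 174,000; Jakob: 174,000; Qadir: 348,000; Briar: 348,000; Yusuf: 348,000; Sione: 348,000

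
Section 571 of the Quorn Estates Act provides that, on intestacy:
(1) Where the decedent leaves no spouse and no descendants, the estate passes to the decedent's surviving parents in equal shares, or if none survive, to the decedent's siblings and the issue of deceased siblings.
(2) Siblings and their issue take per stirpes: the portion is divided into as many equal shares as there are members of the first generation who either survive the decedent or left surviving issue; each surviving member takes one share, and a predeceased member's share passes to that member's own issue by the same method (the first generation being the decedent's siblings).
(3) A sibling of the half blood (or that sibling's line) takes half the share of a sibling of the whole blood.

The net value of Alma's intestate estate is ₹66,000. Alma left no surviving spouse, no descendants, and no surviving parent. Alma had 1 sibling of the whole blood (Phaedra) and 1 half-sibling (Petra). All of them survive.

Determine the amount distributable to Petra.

Petra receives ₹22,000.

The entire ₹66,000 passes to the siblings and their issue.
Counting each half-blood sibling's line as half a unit, there are 3/2 units in ₹66,000, so one unit is ₹44,000. Whole-blood lines (Phaedra) take ₹44,000 each; half-blood lines (Petra) take ₹22,000 each.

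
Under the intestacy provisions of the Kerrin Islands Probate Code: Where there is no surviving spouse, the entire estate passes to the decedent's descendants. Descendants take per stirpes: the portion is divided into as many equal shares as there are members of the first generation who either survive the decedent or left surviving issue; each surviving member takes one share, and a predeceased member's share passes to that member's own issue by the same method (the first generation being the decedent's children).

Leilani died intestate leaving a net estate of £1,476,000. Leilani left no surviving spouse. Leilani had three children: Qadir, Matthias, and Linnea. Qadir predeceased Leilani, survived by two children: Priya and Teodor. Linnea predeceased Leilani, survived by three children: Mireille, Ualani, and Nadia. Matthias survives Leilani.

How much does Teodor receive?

The entire £1,476,000 passes to the descendants.
That amount (£1,476,000) is divided into 3 shares of £492,000: Matthias takes £492,000; Qadir's £492,000 share passes to Qadir's issue; Linnea's £492,000 share passes to Linnea's issue.
Qadir's share (£492,000) is divided into 2 shares of £246,000: Priya and Teodor each take £246,000.
Linnea's share (£492,000) is divided into 3 shares of £164,000: Mireille, Ualani, and Nadia each take £164,000.

Teodor receives £246,000.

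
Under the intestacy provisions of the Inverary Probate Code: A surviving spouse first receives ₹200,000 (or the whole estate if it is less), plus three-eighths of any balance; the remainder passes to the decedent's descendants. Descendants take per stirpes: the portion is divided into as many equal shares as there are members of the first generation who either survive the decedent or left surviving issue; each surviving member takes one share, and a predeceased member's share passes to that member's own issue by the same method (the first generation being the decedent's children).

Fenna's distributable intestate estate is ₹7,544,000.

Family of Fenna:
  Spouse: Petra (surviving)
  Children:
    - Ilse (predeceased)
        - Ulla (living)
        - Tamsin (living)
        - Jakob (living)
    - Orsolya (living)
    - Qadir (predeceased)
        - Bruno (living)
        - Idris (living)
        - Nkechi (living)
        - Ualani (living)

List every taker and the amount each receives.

Petra first takes ₹200,000, leaving a balance of ₹7,344,000. Petra then takes three-eighths of the balance (₹2,754,000), for a total of ₹2,954,000. The remaining ₹4,590,000 passes to the descendants.
The descendants' portion (₹4,590,000) is divided into 3 shares of ₹1,530,000: Orsolya takes ₹1,530,000; Ilse's ₹1,530,000 share passes to Ilse's issue; Qadir's ₹1,530,000 share passes to Qadir's issue.
Ilse's share (₹1,530,000) is divided into 3 shares of ₹510,000: Ulla, Tamsin, and Jakob each take ₹510,000.
Qadir's share (₹1,530,000) is divided into 4 shares of ₹382,500: Bruno, Idris, Nkechi, and Ualani each take ₹382,500.

Petra: ₹2,954,000; Ulla: ₹510,000; Tamsin: ₹510,000; Jakob: ₹510,000; Orsolya: ₹1,530,000; Bruno: ₹382,500; Idris: ₹382,500; Nkechi: ₹382,500; Ualani: ₹382,500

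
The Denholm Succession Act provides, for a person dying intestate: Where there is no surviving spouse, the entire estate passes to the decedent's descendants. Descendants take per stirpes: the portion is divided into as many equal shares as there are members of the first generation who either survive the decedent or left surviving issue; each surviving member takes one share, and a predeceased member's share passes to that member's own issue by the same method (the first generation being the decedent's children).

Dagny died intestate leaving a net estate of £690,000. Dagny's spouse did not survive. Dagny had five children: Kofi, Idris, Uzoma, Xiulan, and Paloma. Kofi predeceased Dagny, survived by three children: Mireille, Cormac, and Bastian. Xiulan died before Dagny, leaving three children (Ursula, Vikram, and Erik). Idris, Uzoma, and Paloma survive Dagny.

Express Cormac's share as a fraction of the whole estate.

Cormac receives 1/15 of the estate.

The entire £690,000 passes to the descendants.
That amount (£690,000) is divided into 5 shares of £138,000: Idris, Uzoma, and Paloma each take £138,000; Kofi's £138,000 share passes to Kofi's issue; Xiulan's £138,000 share passes to Xiulan's issue.
Kofi's share (£138,000) is divided into 3 shares of £46,000: Mireille, Cormac, and Bastian each take £46,000.
Xiulan's share (£138,000) is divided into 3 shares of £46,000: Ursula, Vikram, and Erik each take £46,000.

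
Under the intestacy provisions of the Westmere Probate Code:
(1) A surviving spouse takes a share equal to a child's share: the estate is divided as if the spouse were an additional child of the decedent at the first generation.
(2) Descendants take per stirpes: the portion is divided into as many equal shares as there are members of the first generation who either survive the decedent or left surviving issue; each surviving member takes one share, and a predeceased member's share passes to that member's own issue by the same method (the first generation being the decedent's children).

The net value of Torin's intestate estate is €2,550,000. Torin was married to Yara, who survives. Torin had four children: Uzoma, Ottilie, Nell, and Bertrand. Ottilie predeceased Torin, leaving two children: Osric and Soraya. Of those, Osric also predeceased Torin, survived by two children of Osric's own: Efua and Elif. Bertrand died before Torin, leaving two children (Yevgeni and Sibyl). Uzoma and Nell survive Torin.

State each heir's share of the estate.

The spouse counts as an additional share at the children's level, so there are 5 primary shares of €510,000. Yara takes one such share (€510,000).
The children's combined portion (€2,040,000) is divided into 4 shares of €510,000: Uzoma and Nell each take €510,000; Ottilie's €510,000 share passes to Ottilie's issue; Bertrand's €510,000 share passes to Bertrand's issue.
Ottilie's share (€510,000) is divided into 2 shares of €255,000: Soraya takes €255,000; Osric's €255,000 share passes to Osric's issue.
Osric's share (€255,000) is divided into 2 shares of €127,500: Efua and Elif each take €127,500.
Bertrand's share (€510,000) is divided into 2 shares of €255,000: Yevgeni and Sibyl each take €255,000.

Yara: €510,000; Uzoma: €510,000; Efua: €127,500; Elif: €127,500; Soraya: €255,000; Nell: €510,000; Yevgeni: €255,000; Sibyl: €255,000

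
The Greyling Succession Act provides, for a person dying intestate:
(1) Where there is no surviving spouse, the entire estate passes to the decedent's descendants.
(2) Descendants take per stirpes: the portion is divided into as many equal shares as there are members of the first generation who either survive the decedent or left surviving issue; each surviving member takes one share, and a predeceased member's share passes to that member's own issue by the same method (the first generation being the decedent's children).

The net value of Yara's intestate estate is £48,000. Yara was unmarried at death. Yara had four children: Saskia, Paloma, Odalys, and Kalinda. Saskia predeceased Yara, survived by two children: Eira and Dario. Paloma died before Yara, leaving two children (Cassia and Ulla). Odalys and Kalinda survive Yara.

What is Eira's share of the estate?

Eira receives £6,000.

The entire £48,000 passes to the descendants.
That amount (£48,000) is divided into 4 shares of £12,000: Odalys and Kalinda each take £12,000; Saskia's £12,000 share passes to Saskia's issue; Paloma's £12,000 share passes to Paloma's issue.
Saskia's share (£12,000) is divided into 2 shares of £6,000: Eira and Dario each take £6,000.
Paloma's share (£12,000) is divided into 2 shares of £6,000: Cassia and Ulla each take £6,000.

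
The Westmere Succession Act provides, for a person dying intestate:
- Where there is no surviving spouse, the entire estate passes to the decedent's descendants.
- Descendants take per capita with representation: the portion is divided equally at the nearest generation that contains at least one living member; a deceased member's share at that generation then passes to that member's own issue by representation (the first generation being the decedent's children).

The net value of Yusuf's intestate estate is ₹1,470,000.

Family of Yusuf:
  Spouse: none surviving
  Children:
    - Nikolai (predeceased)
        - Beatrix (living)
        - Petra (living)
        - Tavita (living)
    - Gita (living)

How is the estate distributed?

Beatrix: ₹245,000; Petra: ₹245,000; Tavita: ₹245,000; Gita: ₹735,000

The entire ₹1,470,000 passes to the descendants.
That amount (₹1,470,000) is divided into 2 shares of ₹735,000: Gita takes ₹735,000; Nikolai's ₹735,000 share passes to Nikolai's issue.
Nikolai's share (₹735,000) is divided into 3 shares of ₹245,000: Beatrix, Petra, and Tavita each take ₹245,000.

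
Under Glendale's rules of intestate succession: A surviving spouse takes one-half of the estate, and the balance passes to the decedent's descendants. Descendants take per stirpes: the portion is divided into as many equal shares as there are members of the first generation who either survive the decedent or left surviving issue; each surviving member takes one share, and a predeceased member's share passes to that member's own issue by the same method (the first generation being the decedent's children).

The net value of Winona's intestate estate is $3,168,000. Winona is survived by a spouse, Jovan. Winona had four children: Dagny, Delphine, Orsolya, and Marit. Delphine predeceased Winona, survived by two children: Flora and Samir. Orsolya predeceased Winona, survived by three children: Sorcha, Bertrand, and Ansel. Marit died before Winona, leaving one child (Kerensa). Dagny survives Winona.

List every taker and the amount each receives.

Jovan: $1,584,000; Dagny: $396,000; Flora: $198,000; Samir: $198,000; Sorcha: $132,000; Bertrand: $132,000; Ansel: $132,000; Kerensa: $396,000

Jovan takes one-half of $3,168,000 = $1,584,000. The remaining $1,584,000 passes to the descendants.
The descendants' portion ($1,584,000) is divided into 4 shares of $396,000: Dagny takes $396,000; Delphine's $396,000 share passes to Delphine's issue; Orsolya's $396,000 share passes to Orsolya's issue; Marit's $396,000 share passes to Marit's issue.
Delphine's share ($396,000) is divided into 2 shares of $198,000: Flora and Samir each take $198,000.
Orsolya's share ($396,000) is divided into 3 shares of $132,000: Sorcha, Bertrand, and Ansel each take $132,000.
Marit's share ($396,000) passes entirely to Kerensa.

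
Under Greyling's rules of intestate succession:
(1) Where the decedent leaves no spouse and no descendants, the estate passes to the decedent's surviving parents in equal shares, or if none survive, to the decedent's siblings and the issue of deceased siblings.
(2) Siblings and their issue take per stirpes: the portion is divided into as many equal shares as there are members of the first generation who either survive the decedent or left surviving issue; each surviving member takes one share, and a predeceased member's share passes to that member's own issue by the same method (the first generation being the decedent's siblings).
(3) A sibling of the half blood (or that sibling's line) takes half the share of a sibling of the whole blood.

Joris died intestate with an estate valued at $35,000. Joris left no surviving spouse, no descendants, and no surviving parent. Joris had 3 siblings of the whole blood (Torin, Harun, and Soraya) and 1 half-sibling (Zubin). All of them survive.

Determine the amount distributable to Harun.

Harun receives $10,000.

The entire $35,000 passes to the siblings and their issue.
Counting each half-blood sibling's line as half a unit, there are 7/2 units in $35,000, so one unit is $10,000. Whole-blood lines (Torin, Harun, and Soraya) take $10,000 each; half-blood lines (Zubin) take $5,000 each.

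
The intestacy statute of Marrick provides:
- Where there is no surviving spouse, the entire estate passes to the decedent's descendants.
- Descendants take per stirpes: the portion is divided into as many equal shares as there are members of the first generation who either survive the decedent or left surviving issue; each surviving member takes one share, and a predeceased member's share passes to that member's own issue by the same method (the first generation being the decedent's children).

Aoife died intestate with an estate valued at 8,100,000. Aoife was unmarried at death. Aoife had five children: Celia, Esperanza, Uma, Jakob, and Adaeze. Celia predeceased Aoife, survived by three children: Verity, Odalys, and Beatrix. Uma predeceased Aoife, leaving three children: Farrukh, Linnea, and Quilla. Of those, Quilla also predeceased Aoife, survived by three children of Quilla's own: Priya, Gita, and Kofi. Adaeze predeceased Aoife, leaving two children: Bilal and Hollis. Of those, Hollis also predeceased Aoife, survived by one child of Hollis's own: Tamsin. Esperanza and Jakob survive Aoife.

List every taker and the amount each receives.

Verity: 540,000; Odalys: 540,000; Beatrix: 540,000; Esperanza: 1,620,000; Farrukh: 540,000; Linnea: 540,000; Priya: 180,000; Gita: 180,000; Kofi: 180,000; Jakob: 1,620,000; Bilal: 810,000; Tamsin: 810,000

The entire 8,100,000 passes to the descendants.
That amount (8,100,000) is divided into 5 shares of 1,620,000: Esperanza and Jakob each take 1,620,000; Celia's 1,620,000 share passes to Celia's issue; Uma's 1,620,000 share passes to Uma's issue; Adaeze's 1,620,000 share passes to Adaeze's issue.
Celia's share (1,620,000) is divided into 3 shares of 540,000: Verity, Odalys, and Beatrix each take 540,000.
Uma's share (1,620,000) is divided into 3 shares of 540,000: Farrukh and Linnea each take 540,000; Quilla's 540,000 share passes to Quilla's issue.
Quilla's share (540,000) is divided into 3 shares of 180,000: Priya, Gita, and Kofi each take 180,000.
Adaeze's share (1,620,000) is divided into 2 shares of 810,000: Bilal takes 810,000; Hollis's 810,000 share passes to Hollis's issue.
Hollis's share (810,000) passes entirely to Tamsin.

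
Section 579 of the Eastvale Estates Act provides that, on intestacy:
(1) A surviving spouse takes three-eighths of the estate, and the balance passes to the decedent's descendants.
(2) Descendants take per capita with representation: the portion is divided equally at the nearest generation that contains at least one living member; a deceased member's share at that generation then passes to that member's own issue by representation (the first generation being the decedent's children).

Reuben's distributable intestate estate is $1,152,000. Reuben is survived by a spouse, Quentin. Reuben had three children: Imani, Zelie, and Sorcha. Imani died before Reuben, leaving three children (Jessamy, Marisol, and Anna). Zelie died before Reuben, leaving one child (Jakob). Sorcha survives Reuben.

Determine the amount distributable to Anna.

Anna receives $80,000.

Quentin takes three-eighths of $1,152,000 = $432,000. The remaining $720,000 passes to the descendants.
The descendants' portion ($720,000) is divided into 3 shares of $240,000: Sorcha takes $240,000; Imani's $240,000 share passes to Imani's issue; Zelie's $240,000 share passes to Zelie's issue.
Imani's share ($240,000) is divided into 3 shares of $80,000: Jessamy, Marisol, and Anna each take $80,000.
Zelie's share ($240,000) passes entirely to Jakob.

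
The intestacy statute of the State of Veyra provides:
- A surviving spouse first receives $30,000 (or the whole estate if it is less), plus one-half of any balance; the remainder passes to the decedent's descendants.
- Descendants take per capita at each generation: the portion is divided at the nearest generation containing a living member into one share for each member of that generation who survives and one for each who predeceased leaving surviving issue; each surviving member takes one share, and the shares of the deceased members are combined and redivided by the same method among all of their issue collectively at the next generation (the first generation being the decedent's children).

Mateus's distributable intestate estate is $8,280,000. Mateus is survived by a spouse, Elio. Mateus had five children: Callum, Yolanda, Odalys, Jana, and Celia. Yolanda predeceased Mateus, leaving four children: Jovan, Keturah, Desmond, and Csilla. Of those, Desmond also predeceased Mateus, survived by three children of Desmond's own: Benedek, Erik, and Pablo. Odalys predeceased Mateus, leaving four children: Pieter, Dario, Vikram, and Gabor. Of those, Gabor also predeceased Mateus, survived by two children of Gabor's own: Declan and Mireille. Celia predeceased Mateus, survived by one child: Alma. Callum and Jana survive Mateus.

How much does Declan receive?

Declan receives $110,000.

Elio first takes $30,000, leaving a balance of $8,250,000. Elio then takes one-half of the balance ($4,125,000), for a total of $4,155,000. The remaining $4,125,000 passes to the descendants.
The descendants' portion ($4,125,000) is divided at the children's generation into 5 shares of $825,000. Callum and Jana each take $825,000. The 3 shares of the deceased (Yolanda, Odalys, and Celia) are combined into a pool of $2,475,000.
That pool ($2,475,000) is divided at the grandchildren's generation into 9 shares of $275,000. Jovan, Keturah, Csilla, Pieter, Dario, Vikram, and Alma each take $275,000. The 2 shares of the deceased (Desmond and Gabor) are combined into a pool of $550,000.
That pool ($550,000) is divided at the great-grandchildren's generation equally among Benedek, Erik, Pablo, Declan, and Mireille: $110,000 each.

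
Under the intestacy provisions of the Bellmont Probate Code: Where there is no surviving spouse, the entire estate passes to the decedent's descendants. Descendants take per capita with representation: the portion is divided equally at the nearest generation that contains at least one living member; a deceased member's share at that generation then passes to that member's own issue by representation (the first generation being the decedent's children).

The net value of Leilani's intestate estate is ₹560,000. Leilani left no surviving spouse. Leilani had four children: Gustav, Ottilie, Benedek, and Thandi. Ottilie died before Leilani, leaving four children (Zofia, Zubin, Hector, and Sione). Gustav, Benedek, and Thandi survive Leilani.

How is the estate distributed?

The entire ₹560,000 passes to the descendants.
That amount (₹560,000) is divided into 4 shares of ₹140,000: Gustav, Benedek, and Thandi each take ₹140,000; Ottilie's ₹140,000 share passes to Ottilie's issue.
Ottilie's share (₹140,000) is divided into 4 shares of ₹35,000: Zofia, Zubin, Hector, and Sione each take ₹35,000.

Gustav: ₹140,000; Zofia: ₹35,000; Zubin: ₹35,000; Hector: ₹35,000; Sione: ₹35,000; Benedek: ₹140,000; Thandi: ₹140,000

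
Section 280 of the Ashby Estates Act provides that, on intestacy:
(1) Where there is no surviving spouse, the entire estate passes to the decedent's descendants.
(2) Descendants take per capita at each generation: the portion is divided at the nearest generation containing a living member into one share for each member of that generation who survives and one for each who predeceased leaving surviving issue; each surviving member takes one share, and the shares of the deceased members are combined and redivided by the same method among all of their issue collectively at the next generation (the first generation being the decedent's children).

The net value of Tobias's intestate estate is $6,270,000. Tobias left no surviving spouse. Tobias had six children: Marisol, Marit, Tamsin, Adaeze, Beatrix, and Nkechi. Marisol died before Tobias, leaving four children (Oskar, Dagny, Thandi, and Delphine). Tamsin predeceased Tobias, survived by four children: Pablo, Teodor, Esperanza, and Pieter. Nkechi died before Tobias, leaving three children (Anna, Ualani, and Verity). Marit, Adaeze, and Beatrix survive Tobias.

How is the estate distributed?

Oskar: $285,000; Dagny: $285,000; Thandi: $285,000; Delphine: $285,000; Marit: $1,045,000; Pablo: $285,000; Teodor: $285,000; Esperanza: $285,000; Pieter: $285,000; Adaeze: $1,045,000; Beatrix: $1,045,000; Anna: $285,000; Ualani: $285,000; Verity: $285,000

The entire $6,270,000 passes to the descendants.
That amount ($6,270,000) is divided at the children's generation into 6 shares of $1,045,000. Marit, Adaeze, and Beatrix each take $1,045,000. The 3 shares of the deceased (Marisol, Tamsin, and Nkechi) are combined into a pool of $3,135,000.
That pool ($3,135,000) is divided at the grandchildren's generation equally among Oskar, Dagny, Thandi, Delphine, Pablo, Teodor, Esperanza, Pieter, Anna, Ualani, and Verity: $285,000 each.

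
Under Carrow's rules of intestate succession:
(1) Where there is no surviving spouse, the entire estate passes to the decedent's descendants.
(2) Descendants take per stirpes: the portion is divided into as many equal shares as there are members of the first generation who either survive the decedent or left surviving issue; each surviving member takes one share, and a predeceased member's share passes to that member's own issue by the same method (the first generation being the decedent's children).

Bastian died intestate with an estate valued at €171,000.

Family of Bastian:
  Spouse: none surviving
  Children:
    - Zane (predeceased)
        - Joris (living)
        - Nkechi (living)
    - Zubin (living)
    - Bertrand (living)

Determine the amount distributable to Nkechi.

The entire €171,000 passes to the descendants.
That amount (€171,000) is divided into 3 shares of €57,000: Zubin and Bertrand each take €57,000; Zane's €57,000 share passes to Zane's issue.
Zane's share (€57,000) is divided into 2 shares of €28,500: Joris and Nkechi each take €28,500.

Nkechi receives €28,500.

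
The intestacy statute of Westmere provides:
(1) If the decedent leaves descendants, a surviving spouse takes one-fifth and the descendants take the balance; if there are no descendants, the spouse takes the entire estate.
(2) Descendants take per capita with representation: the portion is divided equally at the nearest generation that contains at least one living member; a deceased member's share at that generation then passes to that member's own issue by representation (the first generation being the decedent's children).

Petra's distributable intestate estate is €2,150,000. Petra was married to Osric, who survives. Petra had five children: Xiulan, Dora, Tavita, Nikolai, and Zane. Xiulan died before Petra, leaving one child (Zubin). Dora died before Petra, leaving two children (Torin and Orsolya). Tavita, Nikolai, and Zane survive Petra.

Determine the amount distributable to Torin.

Osric takes one-fifth of €2,150,000 = €430,000. The remaining €1,720,000 passes to the descendants.
The descendants' portion (€1,720,000) is divided into 5 shares of €344,000: Tavita, Nikolai, and Zane each take €344,000; Xiulan's €344,000 share passes to Xiulan's issue; Dora's €344,000 share passes to Dora's issue.
Xiulan's share (€344,000) passes entirely to Zubin.
Dora's share (€344,000) is divided into 2 shares of €172,000: Torin and Orsolya each take €172,000.

Torin receives €172,000.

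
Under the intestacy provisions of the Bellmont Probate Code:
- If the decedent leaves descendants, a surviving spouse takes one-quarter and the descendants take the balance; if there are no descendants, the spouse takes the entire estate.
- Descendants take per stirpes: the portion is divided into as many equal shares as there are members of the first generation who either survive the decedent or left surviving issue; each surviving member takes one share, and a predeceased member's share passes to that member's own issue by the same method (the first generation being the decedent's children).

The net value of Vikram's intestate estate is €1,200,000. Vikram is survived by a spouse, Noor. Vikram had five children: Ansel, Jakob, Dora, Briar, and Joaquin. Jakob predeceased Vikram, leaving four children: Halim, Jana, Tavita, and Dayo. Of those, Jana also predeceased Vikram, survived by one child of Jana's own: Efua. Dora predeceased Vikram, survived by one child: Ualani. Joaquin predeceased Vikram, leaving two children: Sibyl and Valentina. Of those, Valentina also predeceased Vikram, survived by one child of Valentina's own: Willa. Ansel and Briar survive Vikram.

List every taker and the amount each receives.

Noor: €300,000; Ansel: €180,000; Halim: €45,000; Efua: €45,000; Tavita: €45,000; Dayo: €45,000; Ualani: €180,000; Briar: €180,000; Sibyl: €90,000; Willa: €90,000

Noor takes one-quarter of €1,200,000 = €300,000. The remaining €900,000 passes to the descendants.
The descendants' portion (€900,000) is divided into 5 shares of €180,000: Ansel and Briar each take €180,000; Jakob's €180,000 share passes to Jakob's issue; Dora's €180,000 share passes to Dora's issue; Joaquin's €180,000 share passes to Joaquin's issue.
Jakob's share (€180,000) is divided into 4 shares of €45,000: Halim, Tavita, and Dayo each take €45,000; Jana's €45,000 share passes to Jana's issue.
Jana's share (€45,000) passes entirely to Efua.
Dora's share (€180,000) passes entirely to Ualani.
Joaquin's share (€180,000) is divided into 2 shares of €90,000: Sibyl takes €90,000; Valentina's €90,000 share passes to Valentina's issue.
Valentina's share (€90,000) passes entirely to Willa.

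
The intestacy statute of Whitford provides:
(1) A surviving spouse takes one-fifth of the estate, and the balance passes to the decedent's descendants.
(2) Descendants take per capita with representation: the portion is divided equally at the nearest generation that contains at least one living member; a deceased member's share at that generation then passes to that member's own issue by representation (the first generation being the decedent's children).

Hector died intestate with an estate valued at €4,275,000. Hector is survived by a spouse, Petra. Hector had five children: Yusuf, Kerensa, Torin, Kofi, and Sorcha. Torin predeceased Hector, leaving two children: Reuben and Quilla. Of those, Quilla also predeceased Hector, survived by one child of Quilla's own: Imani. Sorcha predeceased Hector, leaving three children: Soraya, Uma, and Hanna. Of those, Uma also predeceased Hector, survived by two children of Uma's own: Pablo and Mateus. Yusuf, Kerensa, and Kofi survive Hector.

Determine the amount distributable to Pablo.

Pablo receives €114,000.

Petra takes one-fifth of €4,275,000 = €855,000. The remaining €3,420,000 passes to the descendants.
The descendants' portion (€3,420,000) is divided into 5 shares of €684,000: Yusuf, Kerensa, and Kofi each take €684,000; Torin's €684,000 share passes to Torin's issue; Sorcha's €684,000 share passes to Sorcha's issue.
Torin's share (€684,000) is divided into 2 shares of €342,000: Reuben takes €342,000; Quilla's €342,000 share passes to Quilla's issue.
Quilla's share (€342,000) passes entirely to Imani.
Sorcha's share (€684,000) is divided into 3 shares of €228,000: Soraya and Hanna each take €228,000; Uma's €228,000 share passes to Uma's issue.
Uma's share (€228,000) is divided into 2 shares of €114,000: Pablo and Mateus each take €114,000.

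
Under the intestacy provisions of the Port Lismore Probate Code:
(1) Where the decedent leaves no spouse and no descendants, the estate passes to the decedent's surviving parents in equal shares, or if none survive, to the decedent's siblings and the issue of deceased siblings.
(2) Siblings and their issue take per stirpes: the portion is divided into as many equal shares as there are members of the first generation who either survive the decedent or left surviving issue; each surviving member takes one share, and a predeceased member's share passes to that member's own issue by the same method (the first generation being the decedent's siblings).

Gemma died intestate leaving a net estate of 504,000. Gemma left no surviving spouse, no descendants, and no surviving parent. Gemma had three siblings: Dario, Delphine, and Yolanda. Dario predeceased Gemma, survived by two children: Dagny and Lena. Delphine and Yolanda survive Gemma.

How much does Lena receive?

Lena receives 84,000.

The entire 504,000 passes to the siblings and their issue.
That amount (504,000) is divided into 3 shares of 168,000: Delphine and Yolanda each take 168,000; Dario's 168,000 share passes to Dario's issue.
Dario's share (168,000) is divided into 2 shares of 84,000: Dagny and Lena each take 84,000.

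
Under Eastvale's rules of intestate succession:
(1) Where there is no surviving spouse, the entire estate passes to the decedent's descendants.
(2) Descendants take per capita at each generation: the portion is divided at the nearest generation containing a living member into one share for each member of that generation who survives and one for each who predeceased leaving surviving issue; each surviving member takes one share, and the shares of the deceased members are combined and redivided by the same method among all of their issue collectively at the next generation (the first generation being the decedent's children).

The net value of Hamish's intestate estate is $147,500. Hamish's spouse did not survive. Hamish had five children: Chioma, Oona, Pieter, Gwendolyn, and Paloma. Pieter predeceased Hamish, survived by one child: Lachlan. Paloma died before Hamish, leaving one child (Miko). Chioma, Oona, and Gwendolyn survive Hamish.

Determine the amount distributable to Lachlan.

Lachlan receives $29,500.

The entire $147,500 passes to the descendants.
That amount ($147,500) is divided at the children's generation into 5 shares of $29,500. Chioma, Oona, and Gwendolyn each take $29,500. The 2 shares of the deceased (Pieter and Paloma) are combined into a pool of $59,000.
That pool ($59,000) is divided at the grandchildren's generation equally among Lachlan and Miko: $29,500 each.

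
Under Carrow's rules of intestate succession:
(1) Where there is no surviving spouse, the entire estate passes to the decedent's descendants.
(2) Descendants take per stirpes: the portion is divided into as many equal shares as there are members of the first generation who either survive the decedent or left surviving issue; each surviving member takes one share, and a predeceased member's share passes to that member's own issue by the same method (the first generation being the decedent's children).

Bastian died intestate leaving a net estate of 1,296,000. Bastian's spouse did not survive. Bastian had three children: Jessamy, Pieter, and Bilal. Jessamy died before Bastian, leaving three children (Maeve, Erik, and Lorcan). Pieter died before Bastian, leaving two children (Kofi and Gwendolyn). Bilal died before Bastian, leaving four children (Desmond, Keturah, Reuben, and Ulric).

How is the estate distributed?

The entire 1,296,000 passes to the descendants.
That amount (1,296,000) is divided into 3 shares of 432,000: Jessamy's 432,000 share passes to Jessamy's issue; Pieter's 432,000 share passes to Pieter's issue; Bilal's 432,000 share passes to Bilal's issue.
Jessamy's share (432,000) is divided into 3 shares of 144,000: Maeve, Erik, and Lorcan each take 144,000.
Pieter's share (432,000) is divided into 2 shares of 216,000: Kofi and Gwendolyn each take 216,000.
Bilal's share (432,000) is divided into 4 shares of 108,000: Desmond, Keturah, Reuben, and Ulric each take 108,000.

Maeve: 144,000; Erik: 144,000; Lorcan: 144,000; Kofi: 216,000; Gwendolyn: 216,000; Desmond: 108,000; Keturah: 108,000; Reuben: 108,000; Ulric: 108,000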